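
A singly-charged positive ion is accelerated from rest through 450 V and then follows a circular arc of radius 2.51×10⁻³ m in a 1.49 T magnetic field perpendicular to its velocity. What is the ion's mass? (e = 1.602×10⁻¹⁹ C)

Combine |q|V = ½mv² and r = mv/(|q|B): eliminate v to get m = qB²r²/(2V).
m = (1.602×10⁻¹⁹)(1.49)²(2.51×10⁻³)²/(2·450) ≈ 2.49×10⁻²⁷ kg.

m ≈ 2.49×10⁻²⁷ kg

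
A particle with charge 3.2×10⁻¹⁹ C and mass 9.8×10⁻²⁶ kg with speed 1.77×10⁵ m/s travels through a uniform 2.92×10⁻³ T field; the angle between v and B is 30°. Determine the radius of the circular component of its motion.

r ≈ 9.28 m

v⊥ = v sinθ = 1.77×10⁵·sin30° ≈ 8.850×10⁴ m/s.
r = m v⊥/(|q|B) = (9.8×10⁻²⁶)(8.850×10⁴)/((3.2×10⁻¹⁹)(2.92×10⁻³)) ≈ 9.28 m.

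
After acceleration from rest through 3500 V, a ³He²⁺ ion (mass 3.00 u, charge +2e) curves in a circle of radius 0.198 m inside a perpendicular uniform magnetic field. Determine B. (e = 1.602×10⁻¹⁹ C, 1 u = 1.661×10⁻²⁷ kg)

v = √(2|q|V/m) = √(2·3.204×10⁻¹⁹·3500/4.983×10⁻²⁷) ≈ 6.709×10⁵ m/s.
B = mv/(|q|r) = (4.983×10⁻²⁷)(6.709×10⁵)/((3.204×10⁻¹⁹)(0.198)) ≈ 0.0527 T.

B ≈ 0.0527 T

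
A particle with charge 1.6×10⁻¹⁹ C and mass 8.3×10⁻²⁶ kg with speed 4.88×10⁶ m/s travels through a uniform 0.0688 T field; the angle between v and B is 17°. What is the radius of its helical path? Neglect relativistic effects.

v⊥ = v sinθ = 4.88×10⁶·sin17° ≈ 1.427×10⁶ m/s.
r = m v⊥/(|q|B) = (8.3×10⁻²⁶)(1.427×10⁶)/((1.6×10⁻¹⁹)(0.0688)) ≈ 10.8 m.

r ≈ 10.8 m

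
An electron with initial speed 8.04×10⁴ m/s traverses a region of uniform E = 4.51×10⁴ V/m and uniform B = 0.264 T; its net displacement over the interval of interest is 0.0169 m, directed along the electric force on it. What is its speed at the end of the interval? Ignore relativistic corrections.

B does no work; ΔKE = |q|E d.
½mv_f² = ½mv₀² + |q|Ed = ½(9.109×10⁻³¹)(8.04×10⁴)² + (1.602×10⁻¹⁹)(4.51×10⁴)(0.0169) ≈ 2.944×10⁻²¹ J + 1.221×10⁻¹⁶ J ≈ 1.221×10⁻¹⁶ J.
v_f = √(2·1.221×10⁻¹⁶/9.109×10⁻³¹) ≈ 1.64×10⁷ m/s.

v_f ≈ 1.64×10⁷ m/s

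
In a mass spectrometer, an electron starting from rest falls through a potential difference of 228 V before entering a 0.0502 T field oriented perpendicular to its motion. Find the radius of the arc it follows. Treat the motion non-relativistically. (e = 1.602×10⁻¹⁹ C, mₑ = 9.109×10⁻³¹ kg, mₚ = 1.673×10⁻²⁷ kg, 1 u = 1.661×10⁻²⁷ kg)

r ≈ 1.01×10⁻³ m

Acceleration: |q|V = ½mv² ⇒ v = √(2|q|V/m) = √(2·1.602×10⁻¹⁹·228/9.109×10⁻³¹) ≈ 8.955×10⁶ m/s.
In the field: r = mv/(|q|B) = (9.109×10⁻³¹)(8.955×10⁶)/((1.602×10⁻¹⁹)(0.0502)) ≈ 1.01×10⁻³ m.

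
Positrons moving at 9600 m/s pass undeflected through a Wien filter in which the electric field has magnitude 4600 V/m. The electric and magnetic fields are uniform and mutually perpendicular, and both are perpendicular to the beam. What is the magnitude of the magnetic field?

B = 0.48 T

Balance of forces in the selector: qE = qvB ⇒ B = E/v.
B = 4600/9600 = 0.48 T.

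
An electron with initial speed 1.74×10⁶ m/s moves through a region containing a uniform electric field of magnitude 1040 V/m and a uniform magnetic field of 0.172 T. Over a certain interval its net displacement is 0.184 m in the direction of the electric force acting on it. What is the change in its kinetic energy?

The magnetic force is always ⟂ v and does no work; only the electric force changes KE.
ΔKE = F_E · d = |q|E d = (1.602×10⁻¹⁹)(1040)(0.184) ≈ 3.07×10⁻¹⁷ J.

ΔKE ≈ 3.07×10⁻¹⁷ J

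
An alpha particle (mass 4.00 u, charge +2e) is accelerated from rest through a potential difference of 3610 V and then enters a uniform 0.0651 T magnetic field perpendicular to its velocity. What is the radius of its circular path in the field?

Acceleration: |q|V = ½mv² ⇒ v = √(2|q|V/m) = √(2·3.204×10⁻¹⁹·3610/6.644×10⁻²⁷) ≈ 5.901×10⁵ m/s.
In the field: r = mv/(|q|B) = (6.644×10⁻²⁷)(5.901×10⁵)/((3.204×10⁻¹⁹)(0.0651)) ≈ 0.188 m.

r ≈ 0.188 m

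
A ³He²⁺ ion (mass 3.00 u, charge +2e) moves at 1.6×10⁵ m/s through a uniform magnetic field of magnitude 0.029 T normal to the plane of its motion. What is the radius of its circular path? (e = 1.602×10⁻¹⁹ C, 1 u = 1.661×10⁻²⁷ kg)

r ≈ 0.086 m

The magnetic force provides the centripetal force: |q|vB = mv²/r.
r = mv/(|q|B) = (4.983×10⁻²⁷)(1.6×10⁵)/((3.204×10⁻¹⁹)(0.029)) ≈ 0.086 m.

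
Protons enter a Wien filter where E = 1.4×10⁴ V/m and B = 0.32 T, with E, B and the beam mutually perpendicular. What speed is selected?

v = 4.4×10⁴ m/s

For undeflected motion the electric and magnetic forces balance: qE = qvB.
v = E/B = 1.4×10⁴/0.32 = 4.4×10⁴ m/s.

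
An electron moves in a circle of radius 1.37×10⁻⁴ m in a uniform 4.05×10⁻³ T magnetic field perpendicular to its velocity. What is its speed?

From |q|vB = mv²/r, v = |q|Br/m.
v = (1.602×10⁻¹⁹)(4.05×10⁻³)(1.37×10⁻⁴)/9.109×10⁻³¹ ≈ 9.76×10⁴ m/s.

v ≈ 9.76×10⁴ m/s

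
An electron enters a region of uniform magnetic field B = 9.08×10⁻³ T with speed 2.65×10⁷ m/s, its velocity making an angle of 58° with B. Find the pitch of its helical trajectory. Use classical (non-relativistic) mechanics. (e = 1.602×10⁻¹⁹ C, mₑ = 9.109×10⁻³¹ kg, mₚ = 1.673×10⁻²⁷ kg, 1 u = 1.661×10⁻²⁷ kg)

v∥ = v cosθ = 2.65×10⁷·cos58° ≈ 1.404×10⁷ m/s.
T = 2πm/(|q|B) = 2π(9.109×10⁻³¹)/((1.602×10⁻¹⁹)(9.08×10⁻³)) ≈ 3.935×10⁻⁹ s.
pitch = v∥ T = (1.404×10⁷)(3.935×10⁻⁹) ≈ 0.0553 m.

p ≈ 0.0553 m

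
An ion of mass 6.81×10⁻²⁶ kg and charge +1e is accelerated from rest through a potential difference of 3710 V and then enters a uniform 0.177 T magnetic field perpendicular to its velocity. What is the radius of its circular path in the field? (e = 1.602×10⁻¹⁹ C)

r ≈ 0.317 m

Acceleration: |q|V = ½mv² ⇒ v = √(2|q|V/m) = √(2·1.602×10⁻¹⁹·3710/6.81×10⁻²⁶) ≈ 1.321×10⁵ m/s.
In the field: r = mv/(|q|B) = (6.81×10⁻²⁶)(1.321×10⁵)/((1.602×10⁻¹⁹)(0.177)) ≈ 0.317 m.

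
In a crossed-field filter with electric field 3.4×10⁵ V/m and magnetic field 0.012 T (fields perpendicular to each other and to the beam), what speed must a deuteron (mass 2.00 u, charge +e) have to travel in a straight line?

v = 2.8×10⁷ m/s

Zero net Lorentz force requires |qE| = |q v×B|, i.e. E = vB.
v = E/B = 3.4×10⁵/0.012 = 2.8×10⁷ m/s.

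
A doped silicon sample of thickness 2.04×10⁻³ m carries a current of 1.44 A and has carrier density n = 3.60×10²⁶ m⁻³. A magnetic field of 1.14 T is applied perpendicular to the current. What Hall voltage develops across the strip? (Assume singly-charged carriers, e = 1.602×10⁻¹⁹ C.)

V_H ≈ 1.40×10⁻⁵ V

V_H = IB/(n e t).
V_H = (1.44)(1.14)/((3.60×10²⁶)(1.602×10⁻¹⁹)(2.04×10⁻³)) ≈ 1.40×10⁻⁵ V.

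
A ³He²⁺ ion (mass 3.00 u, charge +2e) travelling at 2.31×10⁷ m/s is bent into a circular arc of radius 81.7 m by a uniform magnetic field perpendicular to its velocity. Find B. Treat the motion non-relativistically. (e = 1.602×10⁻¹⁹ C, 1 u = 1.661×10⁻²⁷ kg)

From |q|vB = mv²/r, B = mv/(|q|r).
B = (4.983×10⁻²⁷)(2.31×10⁷)/((3.204×10⁻¹⁹)(81.7)) ≈ 4.40×10⁻³ T.

B ≈ 4.40×10⁻³ T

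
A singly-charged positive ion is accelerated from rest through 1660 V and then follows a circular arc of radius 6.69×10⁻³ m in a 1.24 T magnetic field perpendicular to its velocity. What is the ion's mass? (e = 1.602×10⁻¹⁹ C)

Combine |q|V = ½mv² and r = mv/(|q|B): eliminate v to get m = qB²r²/(2V).
m = (1.602×10⁻¹⁹)(1.24)²(6.69×10⁻³)²/(2·1660) ≈ 3.32×10⁻²⁷ kg.

m ≈ 3.32×10⁻²⁷ kg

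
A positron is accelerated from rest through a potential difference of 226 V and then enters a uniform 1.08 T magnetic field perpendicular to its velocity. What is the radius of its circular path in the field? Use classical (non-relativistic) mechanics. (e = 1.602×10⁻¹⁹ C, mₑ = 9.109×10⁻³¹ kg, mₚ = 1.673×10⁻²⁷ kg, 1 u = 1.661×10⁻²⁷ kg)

Acceleration: |q|V = ½mv² ⇒ v = √(2|q|V/m) = √(2·1.602×10⁻¹⁹·226/9.109×10⁻³¹) ≈ 8.916×10⁶ m/s.
In the field: r = mv/(|q|B) = (9.109×10⁻³¹)(8.916×10⁶)/((1.602×10⁻¹⁹)(1.08)) ≈ 4.69×10⁻⁵ m.

r ≈ 4.69×10⁻⁵ m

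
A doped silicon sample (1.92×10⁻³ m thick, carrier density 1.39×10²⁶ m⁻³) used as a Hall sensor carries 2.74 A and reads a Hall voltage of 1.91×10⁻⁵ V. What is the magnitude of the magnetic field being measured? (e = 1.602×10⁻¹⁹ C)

From V_H = IB/(n e t), B = V_H n e t / I.
B = (1.91×10⁻⁵)(1.39×10²⁶)(1.602×10⁻¹⁹)(1.92×10⁻³)/2.74 ≈ 0.298 T.

B ≈ 0.298 T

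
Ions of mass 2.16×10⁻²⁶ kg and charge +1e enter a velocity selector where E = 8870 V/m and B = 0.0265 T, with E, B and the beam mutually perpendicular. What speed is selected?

v = 3.35×10⁵ m/s

For undeflected motion the electric and magnetic forces balance: qE = qvB.
v = E/B = 8870/0.0265 = 3.35×10⁵ m/s.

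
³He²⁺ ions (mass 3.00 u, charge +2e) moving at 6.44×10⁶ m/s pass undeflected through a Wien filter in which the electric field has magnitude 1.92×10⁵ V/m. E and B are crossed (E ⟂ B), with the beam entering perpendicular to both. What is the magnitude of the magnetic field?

B = 0.0298 T

Balance of forces in the selector: qE = qvB ⇒ B = E/v.
B = 1.92×10⁵/6.44×10⁶ = 0.0298 T.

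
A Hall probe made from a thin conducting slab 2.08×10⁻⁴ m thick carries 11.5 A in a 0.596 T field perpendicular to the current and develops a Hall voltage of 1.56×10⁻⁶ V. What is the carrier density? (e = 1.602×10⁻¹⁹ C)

From V_H = IB/(n e t), n = IB/(V_H e t).
n = (11.5)(0.596)/((1.56×10⁻⁶)(1.602×10⁻¹⁹)(2.08×10⁻⁴)) ≈ 1.32×10²⁹ m⁻³.

n ≈ 1.32×10²⁹ m⁻³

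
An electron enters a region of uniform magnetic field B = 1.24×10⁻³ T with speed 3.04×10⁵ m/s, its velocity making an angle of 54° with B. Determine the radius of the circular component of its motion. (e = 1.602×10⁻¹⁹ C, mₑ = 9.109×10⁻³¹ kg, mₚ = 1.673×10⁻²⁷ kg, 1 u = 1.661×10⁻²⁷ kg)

v⊥ = v sinθ = 3.04×10⁵·sin54° ≈ 2.459×10⁵ m/s.
r = m v⊥/(|q|B) = (9.109×10⁻³¹)(2.459×10⁵)/((1.602×10⁻¹⁹)(1.24×10⁻³)) ≈ 1.13×10⁻³ m.

r ≈ 1.13×10⁻³ m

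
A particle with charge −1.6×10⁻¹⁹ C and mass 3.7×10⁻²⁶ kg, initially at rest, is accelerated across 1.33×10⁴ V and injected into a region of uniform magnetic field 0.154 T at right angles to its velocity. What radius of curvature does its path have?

Acceleration: |q|V = ½mv² ⇒ v = √(2|q|V/m) = √(2·1.6×10⁻¹⁹·1.33×10⁴/3.7×10⁻²⁶) ≈ 3.392×10⁵ m/s.
In the field: r = mv/(|q|B) = (3.7×10⁻²⁶)(3.392×10⁵)/((1.6×10⁻¹⁹)(0.154)) ≈ 0.509 m.

r ≈ 0.509 m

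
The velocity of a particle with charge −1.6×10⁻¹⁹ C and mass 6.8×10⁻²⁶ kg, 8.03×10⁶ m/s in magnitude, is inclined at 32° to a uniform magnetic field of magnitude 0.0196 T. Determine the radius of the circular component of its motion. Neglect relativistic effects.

r ≈ 92.3 m

v⊥ = v sinθ = 8.03×10⁶·sin32° ≈ 4.255×10⁶ m/s.
r = m v⊥/(|q|B) = (6.8×10⁻²⁶)(4.255×10⁶)/((1.6×10⁻¹⁹)(0.0196)) ≈ 92.3 m.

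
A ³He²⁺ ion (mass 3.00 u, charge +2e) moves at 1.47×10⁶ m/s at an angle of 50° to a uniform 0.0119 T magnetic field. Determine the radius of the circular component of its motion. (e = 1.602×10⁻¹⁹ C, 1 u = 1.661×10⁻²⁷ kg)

v⊥ = v sinθ = 1.47×10⁶·sin50° ≈ 1.126×10⁶ m/s.
r = m v⊥/(|q|B) = (4.983×10⁻²⁷)(1.126×10⁶)/((3.204×10⁻¹⁹)(0.0119)) ≈ 1.47 m.

r ≈ 1.47 m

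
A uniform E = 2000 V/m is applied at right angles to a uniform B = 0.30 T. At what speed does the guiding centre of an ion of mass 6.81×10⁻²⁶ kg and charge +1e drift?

The E×B drift speed is v_d = E/B.
v_d = 2000/0.30 = 6700 m/s.

v_d ≈ 6700 m/s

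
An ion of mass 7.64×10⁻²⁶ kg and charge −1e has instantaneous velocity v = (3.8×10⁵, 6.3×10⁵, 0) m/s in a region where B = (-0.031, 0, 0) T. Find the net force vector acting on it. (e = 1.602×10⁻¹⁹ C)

F ≈ (0, 0, -3.13×10⁻¹⁵) N

v×B = (0, 0, 1.95×10⁴) N/C.
F = q v×B = (−1.602×10⁻¹⁹ C)·(0, 0, 1.95×10⁴) = (0, 0, -3.13×10⁻¹⁵) N.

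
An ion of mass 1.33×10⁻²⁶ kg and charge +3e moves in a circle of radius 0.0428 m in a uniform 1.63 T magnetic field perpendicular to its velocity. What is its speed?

From |q|vB = mv²/r, v = |q|Br/m.
v = (4.806×10⁻¹⁹)(1.63)(0.0428)/1.33×10⁻²⁶ ≈ 2.52×10⁶ m/s.

v ≈ 2.52×10⁶ m/s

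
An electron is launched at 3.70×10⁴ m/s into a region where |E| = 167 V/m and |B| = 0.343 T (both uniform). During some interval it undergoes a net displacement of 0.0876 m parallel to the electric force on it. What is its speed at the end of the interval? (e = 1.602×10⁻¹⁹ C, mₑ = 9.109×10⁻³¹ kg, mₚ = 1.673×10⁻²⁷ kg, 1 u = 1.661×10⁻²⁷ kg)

v_f ≈ 2.27×10⁶ m/s

B does no work; ΔKE = |q|E d.
½mv_f² = ½mv₀² + |q|Ed = ½(9.109×10⁻³¹)(3.70×10⁴)² + (1.602×10⁻¹⁹)(167)(0.0876) ≈ 6.235×10⁻²² J + 2.344×10⁻¹⁸ J ≈ 2.344×10⁻¹⁸ J.
v_f = √(2·2.344×10⁻¹⁸/9.109×10⁻³¹) ≈ 2.27×10⁶ m/s.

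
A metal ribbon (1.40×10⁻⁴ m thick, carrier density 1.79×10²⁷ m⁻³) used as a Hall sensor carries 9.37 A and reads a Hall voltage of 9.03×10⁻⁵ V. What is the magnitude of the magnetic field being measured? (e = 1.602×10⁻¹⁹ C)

From V_H = IB/(n e t), B = V_H n e t / I.
B = (9.03×10⁻⁵)(1.79×10²⁷)(1.602×10⁻¹⁹)(1.40×10⁻⁴)/9.37 ≈ 0.387 T.

B ≈ 0.387 T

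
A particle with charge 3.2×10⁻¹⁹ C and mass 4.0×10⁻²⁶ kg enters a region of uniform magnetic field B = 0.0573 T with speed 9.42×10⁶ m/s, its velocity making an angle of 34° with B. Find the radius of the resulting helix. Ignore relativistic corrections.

v⊥ = v sinθ = 9.42×10⁶·sin34° ≈ 5.268×10⁶ m/s.
r = m v⊥/(|q|B) = (4.0×10⁻²⁶)(5.268×10⁶)/((3.2×10⁻¹⁹)(0.0573)) ≈ 11.5 m.

r ≈ 11.5 m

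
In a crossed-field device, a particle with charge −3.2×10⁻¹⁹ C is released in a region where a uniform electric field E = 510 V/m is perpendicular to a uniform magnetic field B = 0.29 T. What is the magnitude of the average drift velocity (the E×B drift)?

In crossed fields the guiding centre drifts at v_d = |E×B|/B² = E/B, independent of charge and mass.
v_d = 510/0.29 = 1800 m/s.

v_d ≈ 1800 m/s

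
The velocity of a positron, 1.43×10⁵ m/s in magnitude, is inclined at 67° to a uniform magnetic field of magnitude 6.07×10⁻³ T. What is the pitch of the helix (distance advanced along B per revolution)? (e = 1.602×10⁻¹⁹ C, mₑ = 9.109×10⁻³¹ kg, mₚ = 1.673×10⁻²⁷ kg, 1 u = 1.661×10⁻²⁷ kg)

v∥ = v cosθ = 1.43×10⁵·cos67° ≈ 5.587×10⁴ m/s.
T = 2πm/(|q|B) = 2π(9.109×10⁻³¹)/((1.602×10⁻¹⁹)(6.07×10⁻³)) ≈ 5.886×10⁻⁹ s.
pitch = v∥ T = (5.587×10⁴)(5.886×10⁻⁹) ≈ 3.29×10⁻⁴ m.

p ≈ 3.29×10⁻⁴ m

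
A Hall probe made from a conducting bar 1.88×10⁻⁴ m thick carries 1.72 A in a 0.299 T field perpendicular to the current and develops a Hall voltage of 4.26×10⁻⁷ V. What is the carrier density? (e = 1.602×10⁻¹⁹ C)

From V_H = IB/(n e t), n = IB/(V_H e t).
n = (1.72)(0.299)/((4.26×10⁻⁷)(1.602×10⁻¹⁹)(1.88×10⁻⁴)) ≈ 4.01×10²⁸ m⁻³.

n ≈ 4.01×10²⁸ m⁻³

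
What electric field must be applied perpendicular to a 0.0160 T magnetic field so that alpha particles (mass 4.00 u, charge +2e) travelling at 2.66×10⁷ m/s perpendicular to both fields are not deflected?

E = 4.26×10⁵ V/m

For straight-line motion qE = qvB, so E = vB.
E = 2.66×10⁷ × 0.0160 = 4.26×10⁵ V/m.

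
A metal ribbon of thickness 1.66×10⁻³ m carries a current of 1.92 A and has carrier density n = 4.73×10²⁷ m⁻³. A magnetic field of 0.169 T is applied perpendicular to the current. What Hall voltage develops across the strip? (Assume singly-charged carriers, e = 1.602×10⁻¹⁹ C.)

V_H = IB/(n e t).
V_H = (1.92)(0.169)/((4.73×10²⁷)(1.602×10⁻¹⁹)(1.66×10⁻³)) ≈ 2.58×10⁻⁷ V.

V_H ≈ 2.58×10⁻⁷ V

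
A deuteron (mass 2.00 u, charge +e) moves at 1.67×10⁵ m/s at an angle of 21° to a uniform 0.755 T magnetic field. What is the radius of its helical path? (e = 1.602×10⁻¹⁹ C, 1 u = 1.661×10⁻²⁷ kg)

v⊥ = v sinθ = 1.67×10⁵·sin21° ≈ 5.985×10⁴ m/s.
r = m v⊥/(|q|B) = (3.322×10⁻²⁷)(5.985×10⁴)/((1.602×10⁻¹⁹)(0.755)) ≈ 1.64×10⁻³ m.

r ≈ 1.64×10⁻³ m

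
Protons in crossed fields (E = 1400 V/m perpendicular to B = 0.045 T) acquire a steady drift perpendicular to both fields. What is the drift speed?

The steady drift has the magnetic force balancing the electric force, so v_d = E/B.
v_d = 1400/0.045 = 3.1×10⁴ m/s.

v_d ≈ 3.1×10⁴ m/s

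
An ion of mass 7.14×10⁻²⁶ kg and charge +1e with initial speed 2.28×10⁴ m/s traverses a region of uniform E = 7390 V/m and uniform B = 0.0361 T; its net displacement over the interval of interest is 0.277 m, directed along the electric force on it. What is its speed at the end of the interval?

v_f ≈ 9.85×10⁴ m/s

B does no work; ΔKE = |q|E d.
½mv_f² = ½mv₀² + |q|Ed = ½(7.14×10⁻²⁶)(2.28×10⁴)² + (1.602×10⁻¹⁹)(7390)(0.277) ≈ 1.856×10⁻¹⁷ J + 3.279×10⁻¹⁶ J ≈ 3.465×10⁻¹⁶ J.
v_f = √(2·3.465×10⁻¹⁶/7.14×10⁻²⁶) ≈ 9.85×10⁴ m/s.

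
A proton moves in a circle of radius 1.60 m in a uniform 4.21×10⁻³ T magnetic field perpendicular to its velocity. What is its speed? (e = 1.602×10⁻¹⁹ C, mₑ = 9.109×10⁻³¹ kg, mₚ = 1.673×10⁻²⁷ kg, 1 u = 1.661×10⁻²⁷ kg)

From |q|vB = mv²/r, v = |q|Br/m.
v = (1.602×10⁻¹⁹)(4.21×10⁻³)(1.60)/1.673×10⁻²⁷ ≈ 6.45×10⁵ m/s.

v ≈ 6.45×10⁵ m/s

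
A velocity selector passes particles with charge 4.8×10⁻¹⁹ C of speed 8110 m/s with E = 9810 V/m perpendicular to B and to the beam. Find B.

B = 1.21 T

Balance of forces in the selector: qE = qvB ⇒ B = E/v.
B = 9810/8110 = 1.21 T.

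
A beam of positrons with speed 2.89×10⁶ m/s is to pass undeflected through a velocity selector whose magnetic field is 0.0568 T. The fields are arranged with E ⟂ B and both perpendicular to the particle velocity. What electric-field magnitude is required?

For straight-line motion qE = qvB, so E = vB.
E = 2.89×10⁶ × 0.0568 = 1.64×10⁵ V/m.

E = 1.64×10⁵ V/m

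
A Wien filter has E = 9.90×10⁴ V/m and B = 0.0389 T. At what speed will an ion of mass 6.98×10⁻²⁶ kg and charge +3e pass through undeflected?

v = 2.54×10⁶ m/s

For undeflected motion the electric and magnetic forces balance: qE = qvB.
v = E/B = 9.90×10⁴/0.0389 = 2.54×10⁶ m/s.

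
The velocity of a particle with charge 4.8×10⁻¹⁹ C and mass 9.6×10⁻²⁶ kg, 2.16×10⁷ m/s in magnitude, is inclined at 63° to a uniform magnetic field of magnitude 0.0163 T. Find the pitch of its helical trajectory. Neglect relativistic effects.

v∥ = v cosθ = 2.16×10⁷·cos63° ≈ 9.806×10⁶ m/s.
T = 2πm/(|q|B) = 2π(9.6×10⁻²⁶)/((4.8×10⁻¹⁹)(0.0163)) ≈ 7.709×10⁻⁵ s.
pitch = v∥ T = (9.806×10⁶)(7.709×10⁻⁵) ≈ 756 m.

p ≈ 756 m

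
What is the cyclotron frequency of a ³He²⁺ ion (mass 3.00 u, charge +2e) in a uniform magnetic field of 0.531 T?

f ≈ 5.43×10⁶ Hz

f = |q|B/(2πm).
f = (3.204×10⁻¹⁹)(0.531)/(2π·4.983×10⁻²⁷) ≈ 5.43×10⁶ Hz.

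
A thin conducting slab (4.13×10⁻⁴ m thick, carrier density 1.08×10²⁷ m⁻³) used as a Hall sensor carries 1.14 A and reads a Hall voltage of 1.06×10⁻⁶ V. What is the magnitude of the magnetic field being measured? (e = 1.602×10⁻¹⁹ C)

B ≈ 0.0664 T

From V_H = IB/(n e t), B = V_H n e t / I.
B = (1.06×10⁻⁶)(1.08×10²⁷)(1.602×10⁻¹⁹)(4.13×10⁻⁴)/1.14 ≈ 0.0664 T.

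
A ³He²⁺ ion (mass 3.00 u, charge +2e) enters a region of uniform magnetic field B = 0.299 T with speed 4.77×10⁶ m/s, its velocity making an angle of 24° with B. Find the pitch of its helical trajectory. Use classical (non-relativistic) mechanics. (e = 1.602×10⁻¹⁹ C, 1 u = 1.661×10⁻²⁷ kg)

v∥ = v cosθ = 4.77×10⁶·cos24° ≈ 4.358×10⁶ m/s.
T = 2πm/(|q|B) = 2π(4.983×10⁻²⁷)/((3.204×10⁻¹⁹)(0.299)) ≈ 3.268×10⁻⁷ s.
pitch = v∥ T = (4.358×10⁶)(3.268×10⁻⁷) ≈ 1.42 m.

p ≈ 1.42 m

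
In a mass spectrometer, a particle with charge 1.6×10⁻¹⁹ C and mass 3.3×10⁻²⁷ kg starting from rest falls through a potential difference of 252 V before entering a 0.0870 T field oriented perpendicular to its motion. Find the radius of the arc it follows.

r ≈ 0.0371 m

Acceleration: |q|V = ½mv² ⇒ v = √(2|q|V/m) = √(2·1.6×10⁻¹⁹·252/3.3×10⁻²⁷) ≈ 1.563×10⁵ m/s.
In the field: r = mv/(|q|B) = (3.3×10⁻²⁷)(1.563×10⁵)/((1.6×10⁻¹⁹)(0.0870)) ≈ 0.0371 m.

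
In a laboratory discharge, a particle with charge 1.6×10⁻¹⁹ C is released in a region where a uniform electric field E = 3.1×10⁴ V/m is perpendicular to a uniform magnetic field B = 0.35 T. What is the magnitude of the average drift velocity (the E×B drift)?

v_d ≈ 8.9×10⁴ m/s

In crossed fields the guiding centre drifts at v_d = |E×B|/B² = E/B, independent of charge and mass.
v_d = 3.1×10⁴/0.35 = 8.9×10⁴ m/s.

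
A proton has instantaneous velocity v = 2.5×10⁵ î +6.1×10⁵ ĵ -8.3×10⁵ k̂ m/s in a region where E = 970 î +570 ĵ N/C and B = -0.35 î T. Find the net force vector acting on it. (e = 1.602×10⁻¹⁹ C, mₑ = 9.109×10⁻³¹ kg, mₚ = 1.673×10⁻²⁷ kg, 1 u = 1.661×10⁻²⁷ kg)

v×B = (0, 2.90×10⁵, 2.14×10⁵) N/C.
E + v×B = (970, 2.91×10⁵, 2.14×10⁵) N/C.
F = q(E + v×B) = (1.602×10⁻¹⁹ C)·(970, 2.91×10⁵, 2.14×10⁵) = (1.55×10⁻¹⁶, 4.66×10⁻¹⁴, 3.42×10⁻¹⁴) N.

F ≈ (1.55×10⁻¹⁶, 4.66×10⁻¹⁴, 3.42×10⁻¹⁴) N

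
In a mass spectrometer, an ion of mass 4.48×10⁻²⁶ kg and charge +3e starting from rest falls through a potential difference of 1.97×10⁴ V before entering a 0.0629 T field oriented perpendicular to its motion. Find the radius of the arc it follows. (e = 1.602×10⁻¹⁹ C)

r ≈ 0.963 m

Acceleration: |q|V = ½mv² ⇒ v = √(2|q|V/m) = √(2·4.806×10⁻¹⁹·1.97×10⁴/4.48×10⁻²⁶) ≈ 6.501×10⁵ m/s.
In the field: r = mv/(|q|B) = (4.48×10⁻²⁶)(6.501×10⁵)/((4.806×10⁻¹⁹)(0.0629)) ≈ 0.963 m.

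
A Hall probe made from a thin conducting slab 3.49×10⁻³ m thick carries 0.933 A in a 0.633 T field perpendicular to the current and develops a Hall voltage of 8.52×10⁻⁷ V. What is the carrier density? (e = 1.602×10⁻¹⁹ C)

From V_H = IB/(n e t), n = IB/(V_H e t).
n = (0.933)(0.633)/((8.52×10⁻⁷)(1.602×10⁻¹⁹)(3.49×10⁻³)) ≈ 1.24×10²⁷ m⁻³.

n ≈ 1.24×10²⁷ m⁻³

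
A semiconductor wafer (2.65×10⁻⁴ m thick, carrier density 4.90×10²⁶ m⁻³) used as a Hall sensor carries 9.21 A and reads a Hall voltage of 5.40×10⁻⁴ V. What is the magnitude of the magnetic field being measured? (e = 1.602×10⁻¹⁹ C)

From V_H = IB/(n e t), B = V_H n e t / I.
B = (5.40×10⁻⁴)(4.90×10²⁶)(1.602×10⁻¹⁹)(2.65×10⁻⁴)/9.21 ≈ 1.22 T.

B ≈ 1.22 T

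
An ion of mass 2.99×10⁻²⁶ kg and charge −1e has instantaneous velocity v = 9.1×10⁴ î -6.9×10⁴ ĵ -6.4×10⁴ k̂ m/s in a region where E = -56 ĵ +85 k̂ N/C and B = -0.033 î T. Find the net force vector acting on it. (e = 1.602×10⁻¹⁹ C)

F ≈ (0, -3.29×10⁻¹⁶, 3.51×10⁻¹⁶) N

v×B = (0, 2110, -2280) N/C.
E + v×B = (0, 2060, -2190) N/C.
F = q(E + v×B) = (−1.602×10⁻¹⁹ C)·(0, 2060, -2190) = (0, -3.29×10⁻¹⁶, 3.51×10⁻¹⁶) N.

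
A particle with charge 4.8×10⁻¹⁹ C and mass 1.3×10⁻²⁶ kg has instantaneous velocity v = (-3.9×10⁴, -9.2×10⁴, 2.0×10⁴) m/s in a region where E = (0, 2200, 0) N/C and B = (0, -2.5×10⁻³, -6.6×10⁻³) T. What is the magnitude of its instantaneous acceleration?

v×B = (657, -257, 97.5) N/C.
E + v×B = (657, 1940, 97.5) N/C.
F = q(E + v×B) = (4.8×10⁻¹⁹ C)·(657, 1940, 97.5) = (3.15×10⁻¹⁶, 9.32×10⁻¹⁶, 4.68×10⁻¹⁷) N.
|a| = |F|/m = 9.855×10⁻¹⁶/1.3×10⁻²⁶ ≈ 7.58×10¹⁰ m/s².

|a| ≈ 7.58×10¹⁰ m/s²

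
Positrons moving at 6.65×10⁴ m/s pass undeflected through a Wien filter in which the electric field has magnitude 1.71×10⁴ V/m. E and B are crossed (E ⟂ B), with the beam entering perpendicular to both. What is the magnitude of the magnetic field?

B = 0.257 T

Balance of forces in the selector: qE = qvB ⇒ B = E/v.
B = 1.71×10⁴/6.65×10⁴ = 0.257 T.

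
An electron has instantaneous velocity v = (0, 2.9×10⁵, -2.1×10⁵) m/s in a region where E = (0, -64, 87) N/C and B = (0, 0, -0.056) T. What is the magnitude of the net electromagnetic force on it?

|F| ≈ 2.60×10⁻¹⁵ N

v×B = (-1.62×10⁴, 0, 0) N/C.
E + v×B = (-1.62×10⁴, -64.0, 87.0) N/C.
F = q(E + v×B) = (−1.602×10⁻¹⁹ C)·(-1.62×10⁴, -64.0, 87.0) = (2.60×10⁻¹⁵, 1.03×10⁻¹⁷, -1.39×10⁻¹⁷) N.
|F| = 2.60×10⁻¹⁵ N.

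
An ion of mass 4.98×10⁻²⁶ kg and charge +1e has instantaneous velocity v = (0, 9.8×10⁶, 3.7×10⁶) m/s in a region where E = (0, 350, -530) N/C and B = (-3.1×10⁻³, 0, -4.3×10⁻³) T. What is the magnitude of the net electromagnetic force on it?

v×B = (-4.21×10⁴, -1.15×10⁴, 3.04×10⁴) N/C.
E + v×B = (-4.21×10⁴, -1.11×10⁴, 2.98×10⁴) N/C.
F = q(E + v×B) = (1.602×10⁻¹⁹ C)·(-4.21×10⁴, -1.11×10⁴, 2.98×10⁴) = (-6.75×10⁻¹⁵, -1.78×10⁻¹⁵, 4.78×10⁻¹⁵) N.
|F| = 8.46×10⁻¹⁵ N.

|F| ≈ 8.46×10⁻¹⁵ N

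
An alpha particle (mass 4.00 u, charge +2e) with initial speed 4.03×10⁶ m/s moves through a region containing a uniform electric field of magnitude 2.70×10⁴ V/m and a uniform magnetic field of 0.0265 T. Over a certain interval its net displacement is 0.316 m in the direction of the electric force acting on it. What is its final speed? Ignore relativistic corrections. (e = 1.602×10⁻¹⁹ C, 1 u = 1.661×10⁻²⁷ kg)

v_f ≈ 4.13×10⁶ m/s

B does no work; ΔKE = |q|E d.
½mv_f² = ½mv₀² + |q|Ed = ½(6.644×10⁻²⁷)(4.03×10⁶)² + (3.204×10⁻¹⁹)(2.70×10⁴)(0.316) ≈ 5.395×10⁻¹⁴ J + 2.734×10⁻¹⁵ J ≈ 5.669×10⁻¹⁴ J.
v_f = √(2·5.669×10⁻¹⁴/6.644×10⁻²⁷) ≈ 4.13×10⁶ m/s.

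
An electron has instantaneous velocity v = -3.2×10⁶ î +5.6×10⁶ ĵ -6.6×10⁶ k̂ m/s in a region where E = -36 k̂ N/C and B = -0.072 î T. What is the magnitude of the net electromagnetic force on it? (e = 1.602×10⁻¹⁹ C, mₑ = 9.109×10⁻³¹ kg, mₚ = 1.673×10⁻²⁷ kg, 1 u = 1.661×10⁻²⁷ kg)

v×B = (0, 4.75×10⁵, 4.03×10⁵) N/C.
E + v×B = (0, 4.75×10⁵, 4.03×10⁵) N/C.
F = q(E + v×B) = (−1.602×10⁻¹⁹ C)·(0, 4.75×10⁵, 4.03×10⁵) = (0, -7.61×10⁻¹⁴, -6.46×10⁻¹⁴) N.
|F| = 9.98×10⁻¹⁴ N.

|F| ≈ 9.98×10⁻¹⁴ N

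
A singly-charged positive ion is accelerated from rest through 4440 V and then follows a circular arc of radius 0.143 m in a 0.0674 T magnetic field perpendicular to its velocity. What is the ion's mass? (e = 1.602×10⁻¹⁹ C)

Combine |q|V = ½mv² and r = mv/(|q|B): eliminate v to get m = qB²r²/(2V).
m = (1.602×10⁻¹⁹)(0.0674)²(0.143)²/(2·4440) ≈ 1.68×10⁻²⁷ kg.

m ≈ 1.68×10⁻²⁷ kg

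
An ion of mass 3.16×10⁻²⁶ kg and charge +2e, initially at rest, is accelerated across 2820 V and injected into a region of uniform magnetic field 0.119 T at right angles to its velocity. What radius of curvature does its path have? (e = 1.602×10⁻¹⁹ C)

r ≈ 0.198 m

Acceleration: |q|V = ½mv² ⇒ v = √(2|q|V/m) = √(2·3.204×10⁻¹⁹·2820/3.16×10⁻²⁶) ≈ 2.391×10⁵ m/s.
In the field: r = mv/(|q|B) = (3.16×10⁻²⁶)(2.391×10⁵)/((3.204×10⁻¹⁹)(0.119)) ≈ 0.198 m.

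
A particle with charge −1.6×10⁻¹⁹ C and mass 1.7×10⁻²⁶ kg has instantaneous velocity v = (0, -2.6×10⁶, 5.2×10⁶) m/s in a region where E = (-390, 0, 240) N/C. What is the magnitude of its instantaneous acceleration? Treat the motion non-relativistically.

|a| ≈ 4.31×10⁹ m/s²

Only an electric field acts, so F = qE = (−1.6×10⁻¹⁹ C)·(-390, 0, 240) = (6.24×10⁻¹⁷, 0, -3.84×10⁻¹⁷) N.
|a| = |F|/m = 7.327×10⁻¹⁷/1.7×10⁻²⁶ ≈ 4.31×10⁹ m/s².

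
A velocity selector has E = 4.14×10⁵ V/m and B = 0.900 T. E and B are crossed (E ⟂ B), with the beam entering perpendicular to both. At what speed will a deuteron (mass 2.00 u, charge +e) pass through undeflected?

v = 4.60×10⁵ m/s

Zero net Lorentz force requires |qE| = |q v×B|, i.e. E = vB.
v = E/B = 4.14×10⁵/0.900 = 4.60×10⁵ m/s.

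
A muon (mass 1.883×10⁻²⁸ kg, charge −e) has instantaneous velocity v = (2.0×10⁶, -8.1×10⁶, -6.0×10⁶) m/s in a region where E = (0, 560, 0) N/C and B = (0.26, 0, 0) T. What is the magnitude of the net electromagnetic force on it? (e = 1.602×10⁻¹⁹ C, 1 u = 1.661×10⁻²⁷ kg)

v×B = (0, -1.56×10⁶, 2.11×10⁶) N/C.
E + v×B = (0, -1.56×10⁶, 2.11×10⁶) N/C.
F = q(E + v×B) = (−1.602×10⁻¹⁹ C)·(0, -1.56×10⁶, 2.11×10⁶) = (0, 2.50×10⁻¹³, -3.37×10⁻¹³) N.
|F| = 4.20×10⁻¹³ N.

|F| ≈ 4.20×10⁻¹³ N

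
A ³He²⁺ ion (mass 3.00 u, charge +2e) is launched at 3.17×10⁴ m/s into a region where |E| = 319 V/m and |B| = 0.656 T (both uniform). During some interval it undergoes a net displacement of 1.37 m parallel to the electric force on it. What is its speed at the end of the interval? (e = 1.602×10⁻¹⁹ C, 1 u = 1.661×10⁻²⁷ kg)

v_f ≈ 2.39×10⁵ m/s

B does no work; ΔKE = |q|E d.
½mv_f² = ½mv₀² + |q|Ed = ½(4.983×10⁻²⁷)(3.17×10⁴)² + (3.204×10⁻¹⁹)(319)(1.37) ≈ 2.504×10⁻¹⁸ J + 1.400×10⁻¹⁶ J ≈ 1.425×10⁻¹⁶ J.
v_f = √(2·1.425×10⁻¹⁶/4.983×10⁻²⁷) ≈ 2.39×10⁵ m/s.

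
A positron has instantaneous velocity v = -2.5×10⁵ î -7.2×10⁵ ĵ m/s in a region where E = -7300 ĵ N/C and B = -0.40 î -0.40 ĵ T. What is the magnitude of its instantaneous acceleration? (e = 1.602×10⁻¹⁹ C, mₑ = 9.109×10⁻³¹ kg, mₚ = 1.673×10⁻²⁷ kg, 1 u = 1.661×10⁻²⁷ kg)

|a| ≈ 3.31×10¹⁶ m/s²

v×B = (0, 0, -1.88×10⁵) N/C.
E + v×B = (0, -7300, -1.88×10⁵) N/C.
F = q(E + v×B) = (1.602×10⁻¹⁹ C)·(0, -7300, -1.88×10⁵) = (0, -1.17×10⁻¹⁵, -3.01×10⁻¹⁴) N.
|a| = |F|/m = 3.014×10⁻¹⁴/9.109×10⁻³¹ ≈ 3.31×10¹⁶ m/s².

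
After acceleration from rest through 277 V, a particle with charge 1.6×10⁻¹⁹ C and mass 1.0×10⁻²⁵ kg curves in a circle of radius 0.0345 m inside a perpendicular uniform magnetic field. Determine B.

B ≈ 0.539 T

v = √(2|q|V/m) = √(2·1.6×10⁻¹⁹·277/1.0×10⁻²⁵) ≈ 2.977×10⁴ m/s.
B = mv/(|q|r) = (1.0×10⁻²⁵)(2.977×10⁴)/((1.6×10⁻¹⁹)(0.0345)) ≈ 0.539 T.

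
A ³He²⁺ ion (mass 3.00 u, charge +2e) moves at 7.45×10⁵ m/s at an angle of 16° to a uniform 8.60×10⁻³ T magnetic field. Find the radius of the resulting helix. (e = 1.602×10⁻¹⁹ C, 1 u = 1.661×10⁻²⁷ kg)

r ≈ 0.371 m

v⊥ = v sinθ = 7.45×10⁵·sin16° ≈ 2.053×10⁵ m/s.
r = m v⊥/(|q|B) = (4.983×10⁻²⁷)(2.053×10⁵)/((3.204×10⁻¹⁹)(8.60×10⁻³)) ≈ 0.371 m.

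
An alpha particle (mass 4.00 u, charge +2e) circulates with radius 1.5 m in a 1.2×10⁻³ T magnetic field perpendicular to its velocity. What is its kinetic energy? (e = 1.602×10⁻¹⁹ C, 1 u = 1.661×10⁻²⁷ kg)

v = |q|Br/m, then KE = ½mv² = (qBr)²/(2m).
v = (3.204×10⁻¹⁹)(1.2×10⁻³)(1.5)/6.644×10⁻²⁷ ≈ 8.680×10⁴ m/s.
KE = ½(6.644×10⁻²⁷)(8.680×10⁴)² ≈ 2.5×10⁻¹⁷ J = 160 eV.

KE ≈ 160 eV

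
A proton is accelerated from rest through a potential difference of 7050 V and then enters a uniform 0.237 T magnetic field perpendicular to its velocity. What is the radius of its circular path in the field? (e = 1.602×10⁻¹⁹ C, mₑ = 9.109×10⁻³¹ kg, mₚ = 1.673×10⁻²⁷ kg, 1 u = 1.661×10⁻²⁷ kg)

r ≈ 0.0512 m

Acceleration: |q|V = ½mv² ⇒ v = √(2|q|V/m) = √(2·1.602×10⁻¹⁹·7050/1.673×10⁻²⁷) ≈ 1.162×10⁶ m/s.
In the field: r = mv/(|q|B) = (1.673×10⁻²⁷)(1.162×10⁶)/((1.602×10⁻¹⁹)(0.237)) ≈ 0.0512 m.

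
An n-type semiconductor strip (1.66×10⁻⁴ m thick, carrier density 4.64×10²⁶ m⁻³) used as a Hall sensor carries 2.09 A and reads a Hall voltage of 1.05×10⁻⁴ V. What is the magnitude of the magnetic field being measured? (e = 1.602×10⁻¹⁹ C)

B ≈ 0.620 T

From V_H = IB/(n e t), B = V_H n e t / I.
B = (1.05×10⁻⁴)(4.64×10²⁶)(1.602×10⁻¹⁹)(1.66×10⁻⁴)/2.09 ≈ 0.620 T.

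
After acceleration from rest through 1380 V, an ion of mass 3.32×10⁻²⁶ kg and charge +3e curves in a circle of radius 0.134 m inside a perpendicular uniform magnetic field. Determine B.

v = √(2|q|V/m) = √(2·4.806×10⁻¹⁹·1380/3.32×10⁻²⁶) ≈ 1.999×10⁵ m/s.
B = mv/(|q|r) = (3.32×10⁻²⁶)(1.999×10⁵)/((4.806×10⁻¹⁹)(0.134)) ≈ 0.103 T.

B ≈ 0.103 T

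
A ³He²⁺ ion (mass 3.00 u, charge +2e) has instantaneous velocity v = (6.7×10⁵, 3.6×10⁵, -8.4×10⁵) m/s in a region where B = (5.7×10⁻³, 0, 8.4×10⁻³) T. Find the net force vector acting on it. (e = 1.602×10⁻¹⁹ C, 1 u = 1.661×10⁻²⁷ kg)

F ≈ (9.69×10⁻¹⁶, -3.34×10⁻¹⁵, -6.57×10⁻¹⁶) N

v×B = (3020, -1.04×10⁴, -2050) N/C.
F = q v×B = (3.204×10⁻¹⁹ C)·(3020, -1.04×10⁴, -2050) = (9.69×10⁻¹⁶, -3.34×10⁻¹⁵, -6.57×10⁻¹⁶) N.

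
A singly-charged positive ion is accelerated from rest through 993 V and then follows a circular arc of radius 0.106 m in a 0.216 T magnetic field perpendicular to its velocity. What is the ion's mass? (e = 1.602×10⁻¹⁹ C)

m ≈ 4.23×10⁻²⁶ kg

Combine |q|V = ½mv² and r = mv/(|q|B): eliminate v to get m = qB²r²/(2V).
m = (1.602×10⁻¹⁹)(0.216)²(0.106)²/(2·993) ≈ 4.23×10⁻²⁶ kg.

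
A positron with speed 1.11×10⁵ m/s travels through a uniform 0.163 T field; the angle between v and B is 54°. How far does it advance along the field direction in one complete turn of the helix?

p ≈ 1.43×10⁻⁵ m

v∥ = v cosθ = 1.11×10⁵·cos54° ≈ 6.524×10⁴ m/s.
T = 2πm/(|q|B) = 2π(9.109×10⁻³¹)/((1.602×10⁻¹⁹)(0.163)) ≈ 2.192×10⁻¹⁰ s.
pitch = v∥ T = (6.524×10⁴)(2.192×10⁻¹⁰) ≈ 1.43×10⁻⁵ m.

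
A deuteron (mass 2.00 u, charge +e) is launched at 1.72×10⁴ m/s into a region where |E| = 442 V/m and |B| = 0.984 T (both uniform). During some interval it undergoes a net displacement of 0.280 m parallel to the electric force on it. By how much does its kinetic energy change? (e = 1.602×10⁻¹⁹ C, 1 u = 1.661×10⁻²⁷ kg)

ΔKE ≈ 1.98×10⁻¹⁷ J

The magnetic force is always ⟂ v and does no work; only the electric force changes KE.
ΔKE = F_E · d = |q|E d = (1.602×10⁻¹⁹)(442)(0.280) ≈ 1.98×10⁻¹⁷ J.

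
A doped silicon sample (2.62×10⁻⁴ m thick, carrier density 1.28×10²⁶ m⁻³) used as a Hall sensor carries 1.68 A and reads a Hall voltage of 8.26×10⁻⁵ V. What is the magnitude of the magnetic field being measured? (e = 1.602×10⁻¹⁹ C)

B ≈ 0.264 T

From V_H = IB/(n e t), B = V_H n e t / I.
B = (8.26×10⁻⁵)(1.28×10²⁶)(1.602×10⁻¹⁹)(2.62×10⁻⁴)/1.68 ≈ 0.264 T.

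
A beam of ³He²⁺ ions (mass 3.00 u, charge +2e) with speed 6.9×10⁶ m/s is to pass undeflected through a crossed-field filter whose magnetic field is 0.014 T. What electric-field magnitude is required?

For straight-line motion qE = qvB, so E = vB.
E = 6.9×10⁶ × 0.014 = 9.7×10⁴ V/m.

E = 9.7×10⁴ V/m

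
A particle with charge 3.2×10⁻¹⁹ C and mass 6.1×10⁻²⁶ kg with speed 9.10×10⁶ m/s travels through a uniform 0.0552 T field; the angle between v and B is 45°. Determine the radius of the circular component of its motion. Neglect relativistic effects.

v⊥ = v sinθ = 9.10×10⁶·sin45° ≈ 6.435×10⁶ m/s.
r = m v⊥/(|q|B) = (6.1×10⁻²⁶)(6.435×10⁶)/((3.2×10⁻¹⁹)(0.0552)) ≈ 22.2 m.

r ≈ 22.2 m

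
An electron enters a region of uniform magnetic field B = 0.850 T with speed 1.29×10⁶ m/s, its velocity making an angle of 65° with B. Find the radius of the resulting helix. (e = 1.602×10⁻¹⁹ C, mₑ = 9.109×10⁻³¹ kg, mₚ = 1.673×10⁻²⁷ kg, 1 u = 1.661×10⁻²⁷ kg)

r ≈ 7.82×10⁻⁶ m

v⊥ = v sinθ = 1.29×10⁶·sin65° ≈ 1.169×10⁶ m/s.
r = m v⊥/(|q|B) = (9.109×10⁻³¹)(1.169×10⁶)/((1.602×10⁻¹⁹)(0.850)) ≈ 7.82×10⁻⁶ m.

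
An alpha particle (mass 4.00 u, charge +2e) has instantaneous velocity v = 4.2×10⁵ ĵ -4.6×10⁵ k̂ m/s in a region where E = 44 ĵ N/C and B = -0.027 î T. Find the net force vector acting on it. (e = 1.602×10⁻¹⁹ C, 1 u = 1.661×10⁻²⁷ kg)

v×B = (0, 1.24×10⁴, 1.13×10⁴) N/C.
E + v×B = (0, 1.25×10⁴, 1.13×10⁴) N/C.
F = q(E + v×B) = (3.204×10⁻¹⁹ C)·(0, 1.25×10⁴, 1.13×10⁴) = (0, 3.99×10⁻¹⁵, 3.63×10⁻¹⁵) N.

F ≈ (0, 3.99×10⁻¹⁵, 3.63×10⁻¹⁵) N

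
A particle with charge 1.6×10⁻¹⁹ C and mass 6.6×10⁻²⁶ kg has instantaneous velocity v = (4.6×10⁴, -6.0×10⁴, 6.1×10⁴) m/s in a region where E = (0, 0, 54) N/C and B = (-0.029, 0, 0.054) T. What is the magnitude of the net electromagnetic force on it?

v×B = (-3240, -4250, -1740) N/C.
E + v×B = (-3240, -4250, -1690) N/C.
F = q(E + v×B) = (1.6×10⁻¹⁹ C)·(-3240, -4250, -1690) = (-5.18×10⁻¹⁶, -6.80×10⁻¹⁶, -2.70×10⁻¹⁶) N.
|F| = 8.97×10⁻¹⁶ N.

|F| ≈ 8.97×10⁻¹⁶ N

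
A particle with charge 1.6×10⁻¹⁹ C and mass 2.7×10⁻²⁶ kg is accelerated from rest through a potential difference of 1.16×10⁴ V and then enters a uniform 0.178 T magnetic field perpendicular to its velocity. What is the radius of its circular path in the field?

Acceleration: |q|V = ½mv² ⇒ v = √(2|q|V/m) = √(2·1.6×10⁻¹⁹·1.16×10⁴/2.7×10⁻²⁶) ≈ 3.708×10⁵ m/s.
In the field: r = mv/(|q|B) = (2.7×10⁻²⁶)(3.708×10⁵)/((1.6×10⁻¹⁹)(0.178)) ≈ 0.352 m.

r ≈ 0.352 m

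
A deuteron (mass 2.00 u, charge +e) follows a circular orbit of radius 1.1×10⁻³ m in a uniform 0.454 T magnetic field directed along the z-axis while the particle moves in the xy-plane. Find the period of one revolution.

T ≈ 2.87×10⁻⁷ s

The cyclotron period depends only on m, q, B: T = 2πm/(|q|B).
T = 2π(3.322×10⁻²⁷)/((1.602×10⁻¹⁹)(0.454)) ≈ 2.87×10⁻⁷ s.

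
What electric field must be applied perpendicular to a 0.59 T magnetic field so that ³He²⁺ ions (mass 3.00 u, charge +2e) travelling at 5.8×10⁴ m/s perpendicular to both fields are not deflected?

For straight-line motion qE = qvB, so E = vB.
E = 5.8×10⁴ × 0.59 = 3.4×10⁴ V/m.

E = 3.4×10⁴ V/m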